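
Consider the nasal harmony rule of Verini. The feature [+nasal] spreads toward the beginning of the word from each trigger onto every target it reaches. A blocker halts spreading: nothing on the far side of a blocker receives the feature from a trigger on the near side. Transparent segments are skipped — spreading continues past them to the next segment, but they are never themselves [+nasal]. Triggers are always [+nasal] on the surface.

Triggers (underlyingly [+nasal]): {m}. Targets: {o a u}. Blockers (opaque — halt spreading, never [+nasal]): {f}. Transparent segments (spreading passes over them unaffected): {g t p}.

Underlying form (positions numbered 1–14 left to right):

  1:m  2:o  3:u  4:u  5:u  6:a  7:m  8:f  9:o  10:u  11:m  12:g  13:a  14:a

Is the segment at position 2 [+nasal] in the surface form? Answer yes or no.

From /m/ at 1 leftward: word edge.
From /m/ at 7 leftward: 6 /a/ → [+nasal]; 5 /u/ → [+nasal]; 4 /u/ → [+nasal]; 3 /u/ → [+nasal]; 2 /o/ → [+nasal]; 1 /m/ is itself a trigger — this domain ends here.
From /m/ at 11 leftward: 10 /u/ → [+nasal]; 9 /o/ → [+nasal]; 8 /f/ blocks.
Targets with no active source: positions 13 14 stay [-nasal].
[+nasal] positions on the surface: 1 2 3 4 5 6 7 9 10 11.

yes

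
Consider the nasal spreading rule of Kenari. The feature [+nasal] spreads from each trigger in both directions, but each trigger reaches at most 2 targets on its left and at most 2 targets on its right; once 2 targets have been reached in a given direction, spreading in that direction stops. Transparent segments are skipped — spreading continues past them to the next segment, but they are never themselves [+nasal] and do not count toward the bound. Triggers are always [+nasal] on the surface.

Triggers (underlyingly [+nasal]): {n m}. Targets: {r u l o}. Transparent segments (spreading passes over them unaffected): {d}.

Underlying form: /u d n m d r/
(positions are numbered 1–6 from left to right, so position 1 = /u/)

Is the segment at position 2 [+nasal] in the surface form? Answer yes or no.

From /n/ at 3 rightward: 4 /m/ is itself a trigger — this domain ends here.
From /n/ at 3 leftward: 2 /d/ transparent; 1 /u/ → [+nasal]; word edge.
From /m/ at 4 rightward: 5 /d/ transparent; 6 /r/ → [+nasal]; word edge.
From /m/ at 4 leftward: 3 /n/ is itself a trigger — this domain ends here.
[+nasal] positions on the surface: 1 3 4 6.

no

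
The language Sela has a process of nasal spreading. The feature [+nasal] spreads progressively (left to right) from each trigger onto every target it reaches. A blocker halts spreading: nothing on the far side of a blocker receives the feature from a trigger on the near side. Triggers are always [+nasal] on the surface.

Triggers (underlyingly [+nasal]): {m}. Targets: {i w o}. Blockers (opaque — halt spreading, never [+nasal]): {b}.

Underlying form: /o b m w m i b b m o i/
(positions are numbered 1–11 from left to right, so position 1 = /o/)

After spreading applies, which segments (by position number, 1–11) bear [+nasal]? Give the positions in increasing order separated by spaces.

3 4 5 6 9 10 11

From /m/ at 3 rightward: 4 /w/ → [+nasal]; 5 /m/ is itself a trigger — this domain ends here.
From /m/ at 5 rightward: 6 /i/ → [+nasal]; 7 /b/ blocks.
From /m/ at 9 rightward: 10 /o/ → [+nasal]; 11 /i/ → [+nasal]; word edge.
Target with no active source: position 1 stays [-nasal].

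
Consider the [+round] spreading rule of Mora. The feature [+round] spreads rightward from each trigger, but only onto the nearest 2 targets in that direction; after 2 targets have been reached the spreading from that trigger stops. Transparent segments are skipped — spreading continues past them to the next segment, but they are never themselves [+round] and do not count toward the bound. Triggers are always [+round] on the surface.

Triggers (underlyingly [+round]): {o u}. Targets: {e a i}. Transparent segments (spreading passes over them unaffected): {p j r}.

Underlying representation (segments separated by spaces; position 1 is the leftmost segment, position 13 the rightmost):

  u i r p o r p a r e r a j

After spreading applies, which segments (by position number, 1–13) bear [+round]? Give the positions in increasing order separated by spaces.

1 2 5 8 10

From /u/ at 1 rightward: 2 /i/ → [+round]; 3 /r/ transparent; 4 /p/ transparent; 5 /o/ is itself a trigger — this domain ends here.
From /o/ at 5 rightward: 6 /r/ transparent; 7 /p/ transparent; 8 /a/ → [+round]; 9 /r/ transparent; 10 /e/ → [+round]; bound reached.
Target with no active source: position 12 stays [-round].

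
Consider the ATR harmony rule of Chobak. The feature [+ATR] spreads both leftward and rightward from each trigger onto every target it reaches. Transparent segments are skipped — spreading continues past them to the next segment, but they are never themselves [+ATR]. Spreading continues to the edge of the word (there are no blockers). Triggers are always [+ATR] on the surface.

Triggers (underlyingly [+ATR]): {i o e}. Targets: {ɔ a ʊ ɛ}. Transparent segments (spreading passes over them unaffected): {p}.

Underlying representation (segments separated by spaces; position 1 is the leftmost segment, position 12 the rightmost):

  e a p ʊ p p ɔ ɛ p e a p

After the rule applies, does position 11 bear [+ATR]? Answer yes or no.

yes

From /e/ at 1 rightward: 2 /a/ → [+ATR]; 3 /p/ transparent; 4 /ʊ/ → [+ATR]; 5 /p/ transparent; 6 /p/ transparent; 7 /ɔ/ → [+ATR]; 8 /ɛ/ → [+ATR]; 9 /p/ transparent; 10 /e/ is itself a trigger — this domain ends here.
From /e/ at 1 leftward: word edge.
From /e/ at 10 rightward: 11 /a/ → [+ATR]; 12 /p/ transparent; word edge.
From /e/ at 10 leftward: 9 /p/ transparent; 8 /ɛ/ → [+ATR]; 7 /ɔ/ → [+ATR]; 6 /p/ transparent; 5 /p/ transparent; 4 /ʊ/ → [+ATR]; 3 /p/ transparent; 2 /a/ → [+ATR]; 1 /e/ is itself a trigger — this domain ends here.
[+ATR] positions on the surface: 1 2 4 7 8 10 11.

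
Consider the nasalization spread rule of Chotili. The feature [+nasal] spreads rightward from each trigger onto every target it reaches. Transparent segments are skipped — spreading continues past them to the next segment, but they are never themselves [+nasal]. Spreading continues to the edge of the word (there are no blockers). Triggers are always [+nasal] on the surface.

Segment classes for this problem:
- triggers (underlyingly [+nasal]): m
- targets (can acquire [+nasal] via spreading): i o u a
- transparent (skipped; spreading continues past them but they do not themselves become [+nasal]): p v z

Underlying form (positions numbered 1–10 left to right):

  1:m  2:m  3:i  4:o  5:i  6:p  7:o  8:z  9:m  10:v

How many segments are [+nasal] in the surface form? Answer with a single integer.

From /m/ at 1 rightward: 2 /m/ is itself a trigger — this domain ends here.
From /m/ at 2 rightward: 3 /i/ → [+nasal]; 4 /o/ → [+nasal]; 5 /i/ → [+nasal]; 6 /p/ transparent; 7 /o/ → [+nasal]; 8 /z/ transparent; 9 /m/ is itself a trigger — this domain ends here.
From /m/ at 9 rightward: 10 /v/ transparent; word edge.
[+nasal] positions on the surface: 1 2 3 4 5 7 9.

7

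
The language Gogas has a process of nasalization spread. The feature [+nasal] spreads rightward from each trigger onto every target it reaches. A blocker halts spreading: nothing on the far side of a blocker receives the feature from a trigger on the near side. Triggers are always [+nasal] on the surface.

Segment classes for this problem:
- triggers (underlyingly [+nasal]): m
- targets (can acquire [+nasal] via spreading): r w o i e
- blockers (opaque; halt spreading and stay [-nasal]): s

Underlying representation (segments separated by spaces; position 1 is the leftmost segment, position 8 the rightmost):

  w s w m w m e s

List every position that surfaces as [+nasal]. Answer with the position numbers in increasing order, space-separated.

From /m/ at 4 rightward: 5 /w/ → [+nasal]; 6 /m/ is itself a trigger — this domain ends here.
From /m/ at 6 rightward: 7 /e/ → [+nasal]; 8 /s/ blocks.
Targets with no active source: positions 1 3 stay [-nasal].

4 5 6 7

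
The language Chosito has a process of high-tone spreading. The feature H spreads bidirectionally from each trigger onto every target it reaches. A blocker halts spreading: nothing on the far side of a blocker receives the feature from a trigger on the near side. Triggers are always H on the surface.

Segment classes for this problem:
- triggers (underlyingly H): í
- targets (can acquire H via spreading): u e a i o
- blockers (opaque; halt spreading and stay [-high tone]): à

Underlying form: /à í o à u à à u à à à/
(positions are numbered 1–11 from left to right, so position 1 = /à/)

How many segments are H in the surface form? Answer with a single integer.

From /í/ at 2 rightward: 3 /o/ → H; 4 /à/ blocks.
From /í/ at 2 leftward: 1 /à/ blocks.
Targets with no active source: positions 5 8 stay [-high tone].
H positions on the surface: 2 3.

2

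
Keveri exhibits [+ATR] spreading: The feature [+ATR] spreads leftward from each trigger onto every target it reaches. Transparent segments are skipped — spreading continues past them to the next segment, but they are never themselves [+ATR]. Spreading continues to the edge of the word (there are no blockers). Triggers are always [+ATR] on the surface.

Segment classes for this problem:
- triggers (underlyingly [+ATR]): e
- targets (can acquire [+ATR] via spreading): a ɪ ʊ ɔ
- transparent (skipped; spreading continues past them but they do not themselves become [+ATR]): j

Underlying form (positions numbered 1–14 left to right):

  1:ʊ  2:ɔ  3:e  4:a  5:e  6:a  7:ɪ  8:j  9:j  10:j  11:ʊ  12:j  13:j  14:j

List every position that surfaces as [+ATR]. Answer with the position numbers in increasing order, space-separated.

1 2 3 4 5

From /e/ at 3 leftward: 2 /ɔ/ → [+ATR]; 1 /ʊ/ → [+ATR]; word edge.
From /e/ at 5 leftward: 4 /a/ → [+ATR]; 3 /e/ is itself a trigger — this domain ends here.
Targets with no active source: positions 6 7 11 stay [-ATR].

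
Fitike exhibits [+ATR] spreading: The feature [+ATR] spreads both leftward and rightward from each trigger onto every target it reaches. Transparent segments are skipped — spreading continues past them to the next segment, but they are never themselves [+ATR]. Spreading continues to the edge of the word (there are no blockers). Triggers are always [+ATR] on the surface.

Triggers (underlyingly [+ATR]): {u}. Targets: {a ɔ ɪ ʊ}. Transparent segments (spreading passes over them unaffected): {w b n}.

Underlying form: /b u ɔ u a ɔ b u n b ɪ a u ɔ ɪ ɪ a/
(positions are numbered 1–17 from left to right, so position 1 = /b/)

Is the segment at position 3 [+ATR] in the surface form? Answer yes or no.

yes

From /u/ at 2 rightward: 3 /ɔ/ → [+ATR]; 4 /u/ is itself a trigger — this domain ends here.
From /u/ at 2 leftward: 1 /b/ transparent; word edge.
From /u/ at 4 rightward: 5 /a/ → [+ATR]; 6 /ɔ/ → [+ATR]; 7 /b/ transparent; 8 /u/ is itself a trigger — this domain ends here.
From /u/ at 4 leftward: 3 /ɔ/ → [+ATR]; 2 /u/ is itself a trigger — this domain ends here.
From /u/ at 8 rightward: 9 /n/ transparent; 10 /b/ transparent; 11 /ɪ/ → [+ATR]; 12 /a/ → [+ATR]; 13 /u/ is itself a trigger — this domain ends here.
From /u/ at 8 leftward: 7 /b/ transparent; 6 /ɔ/ → [+ATR]; 5 /a/ → [+ATR]; 4 /u/ is itself a trigger — this domain ends here.
From /u/ at 13 rightward: 14 /ɔ/ → [+ATR]; 15 /ɪ/ → [+ATR]; 16 /ɪ/ → [+ATR]; 17 /a/ → [+ATR]; word edge.
From /u/ at 13 leftward: 12 /a/ → [+ATR]; 11 /ɪ/ → [+ATR]; 10 /b/ transparent; 9 /n/ transparent; 8 /u/ is itself a trigger — this domain ends here.
[+ATR] positions on the surface: 2 3 4 5 6 8 11 12 13 14 15 16 17.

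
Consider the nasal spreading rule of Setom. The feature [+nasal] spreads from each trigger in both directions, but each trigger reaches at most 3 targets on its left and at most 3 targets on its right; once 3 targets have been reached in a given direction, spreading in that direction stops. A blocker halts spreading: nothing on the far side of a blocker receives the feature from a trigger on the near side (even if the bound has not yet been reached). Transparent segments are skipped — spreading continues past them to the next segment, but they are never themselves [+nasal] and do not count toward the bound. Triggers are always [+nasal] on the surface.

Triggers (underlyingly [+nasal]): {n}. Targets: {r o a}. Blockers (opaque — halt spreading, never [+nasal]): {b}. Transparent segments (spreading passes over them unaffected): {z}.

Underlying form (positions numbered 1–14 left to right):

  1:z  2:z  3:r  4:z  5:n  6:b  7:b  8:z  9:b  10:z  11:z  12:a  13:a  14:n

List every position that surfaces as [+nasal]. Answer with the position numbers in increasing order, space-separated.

From /n/ at 5 rightward: 6 /b/ blocks.
From /n/ at 5 leftward: 4 /z/ transparent; 3 /r/ → [+nasal]; 2 /z/ transparent; 1 /z/ transparent; word edge.
From /n/ at 14 rightward: word edge.
From /n/ at 14 leftward: 13 /a/ → [+nasal]; 12 /a/ → [+nasal]; 11 /z/ transparent; 10 /z/ transparent; 9 /b/ blocks.

3 5 12 13 14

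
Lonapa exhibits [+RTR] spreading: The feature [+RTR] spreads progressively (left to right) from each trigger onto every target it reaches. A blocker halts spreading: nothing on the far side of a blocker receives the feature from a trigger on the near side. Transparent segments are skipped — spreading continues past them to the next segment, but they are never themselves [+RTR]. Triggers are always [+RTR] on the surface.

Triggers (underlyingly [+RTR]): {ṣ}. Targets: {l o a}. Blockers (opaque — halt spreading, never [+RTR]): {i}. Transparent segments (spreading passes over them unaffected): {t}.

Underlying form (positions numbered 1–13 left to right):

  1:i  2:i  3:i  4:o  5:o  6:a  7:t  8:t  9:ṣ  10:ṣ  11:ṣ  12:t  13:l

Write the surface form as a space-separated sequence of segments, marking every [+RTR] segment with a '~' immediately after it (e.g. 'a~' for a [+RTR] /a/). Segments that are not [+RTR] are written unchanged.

i i i o o a t t ṣ~ ṣ~ ṣ~ t l~

From /ṣ/ at 9 rightward: 10 /ṣ/ is itself a trigger — this domain ends here.
From /ṣ/ at 10 rightward: 11 /ṣ/ is itself a trigger — this domain ends here.
From /ṣ/ at 11 rightward: 12 /t/ transparent; 13 /l/ → [+RTR]; word edge.
Targets with no active source: positions 4 5 6 stay [-emphatic].
[+RTR] positions on the surface: 9 10 11 13.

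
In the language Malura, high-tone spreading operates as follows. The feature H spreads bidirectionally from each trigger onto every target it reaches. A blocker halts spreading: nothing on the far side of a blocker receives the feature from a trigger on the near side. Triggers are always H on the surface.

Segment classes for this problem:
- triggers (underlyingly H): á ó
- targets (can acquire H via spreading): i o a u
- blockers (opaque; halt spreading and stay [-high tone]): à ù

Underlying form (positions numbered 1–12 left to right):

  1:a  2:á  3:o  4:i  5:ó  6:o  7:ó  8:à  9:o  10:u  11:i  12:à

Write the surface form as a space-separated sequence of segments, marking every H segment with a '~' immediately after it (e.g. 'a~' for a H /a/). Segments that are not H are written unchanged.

From /á/ at 2 rightward: 3 /o/ → H; 4 /i/ → H; 5 /ó/ is itself a trigger — this domain ends here.
From /á/ at 2 leftward: 1 /a/ → H; word edge.
From /ó/ at 5 rightward: 6 /o/ → H; 7 /ó/ is itself a trigger — this domain ends here.
From /ó/ at 5 leftward: 4 /i/ → H; 3 /o/ → H; 2 /á/ is itself a trigger — this domain ends here.
From /ó/ at 7 rightward: 8 /à/ blocks.
From /ó/ at 7 leftward: 6 /o/ → H; 5 /ó/ is itself a trigger — this domain ends here.
Targets with no active source: positions 9 10 11 stay [-high tone].
H positions on the surface: 1 2 3 4 5 6 7.

a~ á~ o~ i~ ó~ o~ ó~ à o u i à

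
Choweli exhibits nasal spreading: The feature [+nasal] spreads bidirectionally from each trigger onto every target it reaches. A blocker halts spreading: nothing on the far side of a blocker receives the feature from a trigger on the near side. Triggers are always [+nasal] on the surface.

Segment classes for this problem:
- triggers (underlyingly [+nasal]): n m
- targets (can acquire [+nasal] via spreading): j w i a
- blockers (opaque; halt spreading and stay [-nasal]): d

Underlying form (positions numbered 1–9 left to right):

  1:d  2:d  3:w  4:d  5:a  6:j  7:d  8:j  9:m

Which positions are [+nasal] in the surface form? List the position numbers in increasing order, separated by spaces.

From /m/ at 9 rightward: word edge.
From /m/ at 9 leftward: 8 /j/ → [+nasal]; 7 /d/ blocks.
Targets with no active source: positions 3 5 6 stay [-nasal].

8 9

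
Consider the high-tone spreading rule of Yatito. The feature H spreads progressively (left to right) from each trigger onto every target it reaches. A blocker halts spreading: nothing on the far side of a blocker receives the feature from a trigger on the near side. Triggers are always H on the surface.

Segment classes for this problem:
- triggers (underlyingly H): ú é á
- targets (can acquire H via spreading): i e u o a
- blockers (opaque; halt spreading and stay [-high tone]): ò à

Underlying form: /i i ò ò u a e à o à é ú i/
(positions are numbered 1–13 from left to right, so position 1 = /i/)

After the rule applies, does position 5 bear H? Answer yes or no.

From /é/ at 11 rightward: 12 /ú/ is itself a trigger — this domain ends here.
From /ú/ at 12 rightward: 13 /i/ → H; word edge.
Targets with no active source: positions 1 2 5 6 7 9 stay [-high tone].
H positions on the surface: 11 12 13.

no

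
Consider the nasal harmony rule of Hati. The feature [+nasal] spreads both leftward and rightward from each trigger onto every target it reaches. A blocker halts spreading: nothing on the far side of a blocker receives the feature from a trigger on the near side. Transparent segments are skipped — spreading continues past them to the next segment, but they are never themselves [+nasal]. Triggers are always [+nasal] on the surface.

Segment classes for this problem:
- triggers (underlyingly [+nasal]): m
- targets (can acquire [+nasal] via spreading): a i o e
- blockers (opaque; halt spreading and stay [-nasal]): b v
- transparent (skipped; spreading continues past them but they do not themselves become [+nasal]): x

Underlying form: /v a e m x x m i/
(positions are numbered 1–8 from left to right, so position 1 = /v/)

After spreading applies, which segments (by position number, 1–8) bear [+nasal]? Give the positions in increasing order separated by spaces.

From /m/ at 4 rightward: 5 /x/ transparent; 6 /x/ transparent; 7 /m/ is itself a trigger — this domain ends here.
From /m/ at 4 leftward: 3 /e/ → [+nasal]; 2 /a/ → [+nasal]; 1 /v/ blocks.
From /m/ at 7 rightward: 8 /i/ → [+nasal]; word edge.
From /m/ at 7 leftward: 6 /x/ transparent; 5 /x/ transparent; 4 /m/ is itself a trigger — this domain ends here.

2 3 4 7 8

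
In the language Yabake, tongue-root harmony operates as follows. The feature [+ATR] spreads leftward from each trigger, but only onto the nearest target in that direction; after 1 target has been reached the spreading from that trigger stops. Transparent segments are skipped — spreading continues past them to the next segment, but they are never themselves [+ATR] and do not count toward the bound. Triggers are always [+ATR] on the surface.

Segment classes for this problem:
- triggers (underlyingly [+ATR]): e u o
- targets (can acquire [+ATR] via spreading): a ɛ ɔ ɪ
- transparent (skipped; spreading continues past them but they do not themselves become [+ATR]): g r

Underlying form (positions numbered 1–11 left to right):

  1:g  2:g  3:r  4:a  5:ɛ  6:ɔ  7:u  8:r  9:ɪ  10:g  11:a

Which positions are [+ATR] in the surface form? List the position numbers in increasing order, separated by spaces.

6 7

From /u/ at 7 leftward: 6 /ɔ/ → [+ATR]; bound reached.
Targets with no active source: positions 4 5 9 11 stay [-ATR].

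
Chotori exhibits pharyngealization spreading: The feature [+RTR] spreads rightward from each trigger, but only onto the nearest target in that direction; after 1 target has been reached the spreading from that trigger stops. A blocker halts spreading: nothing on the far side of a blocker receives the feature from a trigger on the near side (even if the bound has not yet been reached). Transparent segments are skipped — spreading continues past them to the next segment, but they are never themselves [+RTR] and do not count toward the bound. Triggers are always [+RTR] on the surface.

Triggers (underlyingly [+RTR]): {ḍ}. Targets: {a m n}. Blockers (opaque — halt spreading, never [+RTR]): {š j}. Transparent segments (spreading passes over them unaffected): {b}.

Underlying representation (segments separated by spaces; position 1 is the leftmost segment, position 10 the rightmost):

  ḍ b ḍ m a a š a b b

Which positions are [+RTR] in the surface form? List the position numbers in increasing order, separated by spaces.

From /ḍ/ at 1 rightward: 2 /b/ transparent; 3 /ḍ/ is itself a trigger — this domain ends here.
From /ḍ/ at 3 rightward: 4 /m/ → [+RTR]; bound reached.
Targets with no active source: positions 5 6 8 stay [-emphatic].

1 3 4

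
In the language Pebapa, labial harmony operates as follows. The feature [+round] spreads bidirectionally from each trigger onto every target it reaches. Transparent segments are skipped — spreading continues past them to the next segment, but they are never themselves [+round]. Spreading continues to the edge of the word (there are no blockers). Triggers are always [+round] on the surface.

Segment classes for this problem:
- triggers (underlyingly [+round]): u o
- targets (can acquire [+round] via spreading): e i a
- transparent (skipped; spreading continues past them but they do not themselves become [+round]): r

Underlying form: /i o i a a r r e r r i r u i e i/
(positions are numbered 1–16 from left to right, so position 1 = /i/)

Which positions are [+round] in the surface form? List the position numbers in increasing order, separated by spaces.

From /o/ at 2 rightward: 3 /i/ → [+round]; 4 /a/ → [+round]; 5 /a/ → [+round]; 6 /r/ transparent; 7 /r/ transparent; 8 /e/ → [+round]; 9 /r/ transparent; 10 /r/ transparent; 11 /i/ → [+round]; 12 /r/ transparent; 13 /u/ is itself a trigger — this domain ends here.
From /o/ at 2 leftward: 1 /i/ → [+round]; word edge.
From /u/ at 13 rightward: 14 /i/ → [+round]; 15 /e/ → [+round]; 16 /i/ → [+round]; word edge.
From /u/ at 13 leftward: 12 /r/ transparent; 11 /i/ → [+round]; 10 /r/ transparent; 9 /r/ transparent; 8 /e/ → [+round]; 7 /r/ transparent; 6 /r/ transparent; 5 /a/ → [+round]; 4 /a/ → [+round]; 3 /i/ → [+round]; 2 /o/ is itself a trigger — this domain ends here.

1 2 3 4 5 8 11 13 14 15 16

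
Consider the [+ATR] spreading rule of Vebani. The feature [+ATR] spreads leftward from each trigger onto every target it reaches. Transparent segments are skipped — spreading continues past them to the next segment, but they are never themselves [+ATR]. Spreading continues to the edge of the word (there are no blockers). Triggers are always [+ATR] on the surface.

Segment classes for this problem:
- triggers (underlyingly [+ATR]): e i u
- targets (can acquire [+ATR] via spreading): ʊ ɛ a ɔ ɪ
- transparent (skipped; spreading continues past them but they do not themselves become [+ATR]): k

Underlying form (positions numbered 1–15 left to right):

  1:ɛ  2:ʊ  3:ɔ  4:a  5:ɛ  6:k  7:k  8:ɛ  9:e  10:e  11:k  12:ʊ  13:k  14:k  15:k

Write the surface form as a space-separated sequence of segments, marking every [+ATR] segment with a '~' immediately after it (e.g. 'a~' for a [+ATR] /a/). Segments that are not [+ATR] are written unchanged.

ɛ~ ʊ~ ɔ~ a~ ɛ~ k k ɛ~ e~ e~ k ʊ k k k

From /e/ at 9 leftward: 8 /ɛ/ → [+ATR]; 7 /k/ transparent; 6 /k/ transparent; 5 /ɛ/ → [+ATR]; 4 /a/ → [+ATR]; 3 /ɔ/ → [+ATR]; 2 /ʊ/ → [+ATR]; 1 /ɛ/ → [+ATR]; word edge.
From /e/ at 10 leftward: 9 /e/ is itself a trigger — this domain ends here.
Target with no active source: position 12 stays [-ATR].
[+ATR] positions on the surface: 1 2 3 4 5 8 9 10.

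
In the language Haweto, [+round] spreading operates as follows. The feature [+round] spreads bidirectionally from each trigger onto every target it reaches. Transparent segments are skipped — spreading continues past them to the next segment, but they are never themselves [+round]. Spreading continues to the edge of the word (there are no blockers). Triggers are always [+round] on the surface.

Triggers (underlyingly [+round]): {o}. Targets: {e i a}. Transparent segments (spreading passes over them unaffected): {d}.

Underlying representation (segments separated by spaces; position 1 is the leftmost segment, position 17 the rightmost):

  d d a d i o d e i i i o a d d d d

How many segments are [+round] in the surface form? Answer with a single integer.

From /o/ at 6 rightward: 7 /d/ transparent; 8 /e/ → [+round]; 9 /i/ → [+round]; 10 /i/ → [+round]; 11 /i/ → [+round]; 12 /o/ is itself a trigger — this domain ends here.
From /o/ at 6 leftward: 5 /i/ → [+round]; 4 /d/ transparent; 3 /a/ → [+round]; 2 /d/ transparent; 1 /d/ transparent; word edge.
From /o/ at 12 rightward: 13 /a/ → [+round]; 14 /d/ transparent; 15 /d/ transparent; 16 /d/ transparent; 17 /d/ transparent; word edge.
From /o/ at 12 leftward: 11 /i/ → [+round]; 10 /i/ → [+round]; 9 /i/ → [+round]; 8 /e/ → [+round]; 7 /d/ transparent; 6 /o/ is itself a trigger — this domain ends here.
[+round] positions on the surface: 3 5 6 8 9 10 11 12 13.

9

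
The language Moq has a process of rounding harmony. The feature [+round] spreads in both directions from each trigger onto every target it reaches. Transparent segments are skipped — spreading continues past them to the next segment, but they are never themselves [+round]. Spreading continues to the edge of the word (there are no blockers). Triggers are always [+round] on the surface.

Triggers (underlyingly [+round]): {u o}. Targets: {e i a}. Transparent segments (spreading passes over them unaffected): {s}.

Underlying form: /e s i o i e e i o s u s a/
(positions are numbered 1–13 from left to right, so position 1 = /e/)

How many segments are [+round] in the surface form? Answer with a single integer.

10

From /o/ at 4 rightward: 5 /i/ → [+round]; 6 /e/ → [+round]; 7 /e/ → [+round]; 8 /i/ → [+round]; 9 /o/ is itself a trigger — this domain ends here.
From /o/ at 4 leftward: 3 /i/ → [+round]; 2 /s/ transparent; 1 /e/ → [+round]; word edge.
From /o/ at 9 rightward: 10 /s/ transparent; 11 /u/ is itself a trigger — this domain ends here.
From /o/ at 9 leftward: 8 /i/ → [+round]; 7 /e/ → [+round]; 6 /e/ → [+round]; 5 /i/ → [+round]; 4 /o/ is itself a trigger — this domain ends here.
From /u/ at 11 rightward: 12 /s/ transparent; 13 /a/ → [+round]; word edge.
From /u/ at 11 leftward: 10 /s/ transparent; 9 /o/ is itself a trigger — this domain ends here.
[+round] positions on the surface: 1 3 4 5 6 7 8 9 11 13.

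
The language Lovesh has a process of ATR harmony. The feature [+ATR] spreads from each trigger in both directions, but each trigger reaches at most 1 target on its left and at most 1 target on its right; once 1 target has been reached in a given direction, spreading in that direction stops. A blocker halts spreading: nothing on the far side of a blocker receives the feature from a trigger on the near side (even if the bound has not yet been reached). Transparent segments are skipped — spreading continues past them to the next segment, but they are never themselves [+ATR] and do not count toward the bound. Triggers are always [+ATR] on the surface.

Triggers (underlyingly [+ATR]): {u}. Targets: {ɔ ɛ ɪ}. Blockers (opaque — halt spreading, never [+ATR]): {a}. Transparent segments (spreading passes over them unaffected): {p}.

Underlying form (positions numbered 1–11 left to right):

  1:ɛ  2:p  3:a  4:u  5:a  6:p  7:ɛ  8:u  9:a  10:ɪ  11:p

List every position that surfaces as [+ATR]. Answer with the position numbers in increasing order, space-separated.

From /u/ at 4 rightward: 5 /a/ blocks.
From /u/ at 4 leftward: 3 /a/ blocks.
From /u/ at 8 rightward: 9 /a/ blocks.
From /u/ at 8 leftward: 7 /ɛ/ → [+ATR]; bound reached.
Targets with no active source: positions 1 10 stay [-ATR].

4 7 8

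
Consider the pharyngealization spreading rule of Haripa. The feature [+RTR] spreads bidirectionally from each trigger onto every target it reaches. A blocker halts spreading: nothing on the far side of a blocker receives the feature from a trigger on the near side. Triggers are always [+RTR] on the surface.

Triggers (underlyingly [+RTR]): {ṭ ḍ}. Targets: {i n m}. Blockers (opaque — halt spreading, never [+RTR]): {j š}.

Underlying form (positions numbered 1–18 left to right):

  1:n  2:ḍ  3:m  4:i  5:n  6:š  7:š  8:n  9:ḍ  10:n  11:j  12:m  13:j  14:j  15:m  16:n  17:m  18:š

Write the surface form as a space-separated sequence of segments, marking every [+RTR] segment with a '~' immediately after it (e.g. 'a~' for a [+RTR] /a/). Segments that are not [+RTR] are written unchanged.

From /ḍ/ at 2 rightward: 3 /m/ → [+RTR]; 4 /i/ → [+RTR]; 5 /n/ → [+RTR]; 6 /š/ blocks.
From /ḍ/ at 2 leftward: 1 /n/ → [+RTR]; word edge.
From /ḍ/ at 9 rightward: 10 /n/ → [+RTR]; 11 /j/ blocks.
From /ḍ/ at 9 leftward: 8 /n/ → [+RTR]; 7 /š/ blocks.
Targets with no active source: positions 12 15 16 17 stay [-emphatic].
[+RTR] positions on the surface: 1 2 3 4 5 8 9 10.

n~ ḍ~ m~ i~ n~ š š n~ ḍ~ n~ j m j j m n m š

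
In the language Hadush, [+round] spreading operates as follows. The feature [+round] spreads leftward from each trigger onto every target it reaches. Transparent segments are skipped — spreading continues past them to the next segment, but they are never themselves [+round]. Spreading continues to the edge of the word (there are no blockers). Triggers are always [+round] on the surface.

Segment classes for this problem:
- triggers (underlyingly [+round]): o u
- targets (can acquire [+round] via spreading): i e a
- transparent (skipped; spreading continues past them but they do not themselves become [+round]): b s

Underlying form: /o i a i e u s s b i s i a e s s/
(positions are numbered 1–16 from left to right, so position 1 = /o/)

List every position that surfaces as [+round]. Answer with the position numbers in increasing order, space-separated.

From /o/ at 1 leftward: word edge.
From /u/ at 6 leftward: 5 /e/ → [+round]; 4 /i/ → [+round]; 3 /a/ → [+round]; 2 /i/ → [+round]; 1 /o/ is itself a trigger — this domain ends here.
Targets with no active source: positions 10 12 13 14 stay [-round].

1 2 3 4 5 6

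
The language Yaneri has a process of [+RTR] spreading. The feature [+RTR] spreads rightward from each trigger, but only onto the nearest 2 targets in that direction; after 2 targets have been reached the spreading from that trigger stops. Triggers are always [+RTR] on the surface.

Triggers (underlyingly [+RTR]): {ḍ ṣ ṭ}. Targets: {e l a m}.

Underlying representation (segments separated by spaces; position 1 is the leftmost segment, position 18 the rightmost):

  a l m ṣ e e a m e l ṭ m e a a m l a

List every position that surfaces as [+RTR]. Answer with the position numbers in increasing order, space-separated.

4 5 6 11 12 13

From /ṣ/ at 4 rightward: 5 /e/ → [+RTR]; 6 /e/ → [+RTR]; bound reached.
From /ṭ/ at 11 rightward: 12 /m/ → [+RTR]; 13 /e/ → [+RTR]; bound reached.
Targets with no active source: positions 1 2 3 7 8 9 10 14 15 16 17 18 stay [-emphatic].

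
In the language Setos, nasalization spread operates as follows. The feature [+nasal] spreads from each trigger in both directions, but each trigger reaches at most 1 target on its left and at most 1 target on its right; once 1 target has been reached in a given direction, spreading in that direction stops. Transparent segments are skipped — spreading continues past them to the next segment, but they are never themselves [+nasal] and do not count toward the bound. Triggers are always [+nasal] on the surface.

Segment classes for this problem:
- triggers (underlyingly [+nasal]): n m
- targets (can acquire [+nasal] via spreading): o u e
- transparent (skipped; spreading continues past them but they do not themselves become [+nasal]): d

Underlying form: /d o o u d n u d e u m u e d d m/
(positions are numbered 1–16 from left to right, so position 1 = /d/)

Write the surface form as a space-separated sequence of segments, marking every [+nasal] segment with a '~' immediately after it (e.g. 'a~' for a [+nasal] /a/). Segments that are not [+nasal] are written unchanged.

d o o u~ d n~ u~ d e u~ m~ u~ e~ d d m~

From /n/ at 6 rightward: 7 /u/ → [+nasal]; bound reached.
From /n/ at 6 leftward: 5 /d/ transparent; 4 /u/ → [+nasal]; bound reached.
From /m/ at 11 rightward: 12 /u/ → [+nasal]; bound reached.
From /m/ at 11 leftward: 10 /u/ → [+nasal]; bound reached.
From /m/ at 16 rightward: word edge.
From /m/ at 16 leftward: 15 /d/ transparent; 14 /d/ transparent; 13 /e/ → [+nasal]; bound reached.
Targets with no active source: positions 2 3 9 stay [-nasal].
[+nasal] positions on the surface: 4 6 7 10 11 12 13 16.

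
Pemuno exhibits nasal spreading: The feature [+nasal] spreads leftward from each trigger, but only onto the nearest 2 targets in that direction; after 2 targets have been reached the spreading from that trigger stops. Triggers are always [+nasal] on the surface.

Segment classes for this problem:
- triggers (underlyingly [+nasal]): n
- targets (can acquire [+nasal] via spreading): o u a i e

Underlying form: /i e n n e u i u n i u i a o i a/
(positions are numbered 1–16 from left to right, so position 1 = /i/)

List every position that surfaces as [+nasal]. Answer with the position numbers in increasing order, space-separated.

From /n/ at 3 leftward: 2 /e/ → [+nasal]; 1 /i/ → [+nasal]; bound reached.
From /n/ at 4 leftward: 3 /n/ is itself a trigger — this domain ends here.
From /n/ at 9 leftward: 8 /u/ → [+nasal]; 7 /i/ → [+nasal]; bound reached.
Targets with no active source: positions 5 6 10 11 12 13 14 15 16 stay [-nasal].

1 2 3 4 7 8 9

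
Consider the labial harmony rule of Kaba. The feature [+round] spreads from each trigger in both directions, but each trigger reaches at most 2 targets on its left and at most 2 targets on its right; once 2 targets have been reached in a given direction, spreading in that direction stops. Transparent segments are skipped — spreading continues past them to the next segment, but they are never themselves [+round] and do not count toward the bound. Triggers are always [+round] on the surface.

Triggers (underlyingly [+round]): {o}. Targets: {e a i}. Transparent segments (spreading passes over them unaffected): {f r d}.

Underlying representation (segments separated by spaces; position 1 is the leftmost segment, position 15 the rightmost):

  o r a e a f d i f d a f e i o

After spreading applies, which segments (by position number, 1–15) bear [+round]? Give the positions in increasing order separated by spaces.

From /o/ at 1 rightward: 2 /r/ transparent; 3 /a/ → [+round]; 4 /e/ → [+round]; bound reached.
From /o/ at 1 leftward: word edge.
From /o/ at 15 rightward: word edge.
From /o/ at 15 leftward: 14 /i/ → [+round]; 13 /e/ → [+round]; bound reached.
Targets with no active source: positions 5 8 11 stay [-round].

1 3 4 13 14 15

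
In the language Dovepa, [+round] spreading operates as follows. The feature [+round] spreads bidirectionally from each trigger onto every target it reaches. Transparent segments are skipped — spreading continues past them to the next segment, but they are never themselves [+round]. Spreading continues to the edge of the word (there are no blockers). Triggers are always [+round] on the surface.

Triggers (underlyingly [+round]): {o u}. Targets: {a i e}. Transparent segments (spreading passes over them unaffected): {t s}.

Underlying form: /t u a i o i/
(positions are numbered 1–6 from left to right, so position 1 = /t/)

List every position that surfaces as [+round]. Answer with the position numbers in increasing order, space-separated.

2 3 4 5 6

From /u/ at 2 rightward: 3 /a/ → [+round]; 4 /i/ → [+round]; 5 /o/ is itself a trigger — this domain ends here.
From /u/ at 2 leftward: 1 /t/ transparent; word edge.
From /o/ at 5 rightward: 6 /i/ → [+round]; word edge.
From /o/ at 5 leftward: 4 /i/ → [+round]; 3 /a/ → [+round]; 2 /u/ is itself a trigger — this domain ends here.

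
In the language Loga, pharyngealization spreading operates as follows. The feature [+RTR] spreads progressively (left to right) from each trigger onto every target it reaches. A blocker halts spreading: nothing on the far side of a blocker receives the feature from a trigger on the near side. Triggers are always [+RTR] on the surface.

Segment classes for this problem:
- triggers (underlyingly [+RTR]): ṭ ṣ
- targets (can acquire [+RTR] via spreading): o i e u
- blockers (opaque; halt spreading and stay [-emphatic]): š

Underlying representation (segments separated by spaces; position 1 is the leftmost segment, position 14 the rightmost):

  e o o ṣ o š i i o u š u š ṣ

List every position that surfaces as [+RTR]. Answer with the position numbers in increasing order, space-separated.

4 5 14

From /ṣ/ at 4 rightward: 5 /o/ → [+RTR]; 6 /š/ blocks.
From /ṣ/ at 14 rightward: word edge.
Targets with no active source: positions 1 2 3 7 8 9 10 12 stay [-emphatic].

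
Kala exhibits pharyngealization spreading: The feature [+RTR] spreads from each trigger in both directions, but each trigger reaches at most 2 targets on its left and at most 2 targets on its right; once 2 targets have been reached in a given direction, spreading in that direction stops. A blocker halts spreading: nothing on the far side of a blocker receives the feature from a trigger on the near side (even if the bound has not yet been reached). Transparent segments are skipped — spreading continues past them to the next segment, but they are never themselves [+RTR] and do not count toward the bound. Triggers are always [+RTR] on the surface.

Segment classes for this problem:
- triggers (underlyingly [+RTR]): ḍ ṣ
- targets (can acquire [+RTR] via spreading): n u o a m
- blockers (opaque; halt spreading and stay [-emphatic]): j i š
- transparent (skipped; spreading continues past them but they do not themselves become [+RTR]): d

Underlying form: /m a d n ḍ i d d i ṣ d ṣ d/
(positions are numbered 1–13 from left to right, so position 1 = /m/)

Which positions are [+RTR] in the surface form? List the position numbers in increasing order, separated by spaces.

2 4 5 10 12

From /ḍ/ at 5 rightward: 6 /i/ blocks.
From /ḍ/ at 5 leftward: 4 /n/ → [+RTR]; 3 /d/ transparent; 2 /a/ → [+RTR]; bound reached.
From /ṣ/ at 10 rightward: 11 /d/ transparent; 12 /ṣ/ is itself a trigger — this domain ends here.
From /ṣ/ at 10 leftward: 9 /i/ blocks.
From /ṣ/ at 12 rightward: 13 /d/ transparent; word edge.
From /ṣ/ at 12 leftward: 11 /d/ transparent; 10 /ṣ/ is itself a trigger — this domain ends here.
Target with no active source: position 1 stays [-emphatic].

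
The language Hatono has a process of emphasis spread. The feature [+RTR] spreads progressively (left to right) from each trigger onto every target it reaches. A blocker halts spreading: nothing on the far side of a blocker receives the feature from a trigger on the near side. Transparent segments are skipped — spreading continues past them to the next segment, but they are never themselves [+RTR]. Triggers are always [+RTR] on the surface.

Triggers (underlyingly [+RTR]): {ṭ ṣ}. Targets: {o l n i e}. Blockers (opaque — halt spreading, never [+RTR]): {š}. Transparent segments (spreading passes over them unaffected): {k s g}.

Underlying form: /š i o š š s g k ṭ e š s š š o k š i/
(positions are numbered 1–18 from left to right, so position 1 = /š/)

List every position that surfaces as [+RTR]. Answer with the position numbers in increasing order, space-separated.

From /ṭ/ at 9 rightward: 10 /e/ → [+RTR]; 11 /š/ blocks.
Targets with no active source: positions 2 3 15 18 stay [-emphatic].

9 10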